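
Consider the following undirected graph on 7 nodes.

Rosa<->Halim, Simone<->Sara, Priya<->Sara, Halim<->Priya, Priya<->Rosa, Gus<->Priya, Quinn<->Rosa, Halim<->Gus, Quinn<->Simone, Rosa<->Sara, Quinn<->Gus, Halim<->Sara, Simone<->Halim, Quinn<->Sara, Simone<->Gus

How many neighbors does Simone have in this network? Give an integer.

4

Simone is directly tied to Gus, Halim, Quinn, and Sara. That is 4 neighbors, so the degree of Simone is 4.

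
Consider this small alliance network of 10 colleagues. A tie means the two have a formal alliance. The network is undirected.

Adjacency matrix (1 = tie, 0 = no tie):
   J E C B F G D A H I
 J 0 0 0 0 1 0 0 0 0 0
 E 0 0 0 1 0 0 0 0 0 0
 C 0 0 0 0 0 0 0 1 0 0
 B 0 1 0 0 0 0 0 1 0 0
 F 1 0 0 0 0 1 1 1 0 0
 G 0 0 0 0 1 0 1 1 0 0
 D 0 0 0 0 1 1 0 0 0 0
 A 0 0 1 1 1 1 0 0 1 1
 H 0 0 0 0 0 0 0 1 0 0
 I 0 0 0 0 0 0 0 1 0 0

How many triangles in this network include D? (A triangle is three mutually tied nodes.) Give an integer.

D's neighbors: F and G.
Neighbor pairs that are themselves tied: D–F–G. Each forms one triangle with D, for 1 in total.

1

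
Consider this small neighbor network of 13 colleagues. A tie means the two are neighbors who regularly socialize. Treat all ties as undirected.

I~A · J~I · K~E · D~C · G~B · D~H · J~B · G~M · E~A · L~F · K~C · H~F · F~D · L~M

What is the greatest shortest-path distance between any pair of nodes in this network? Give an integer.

6

Eccentricity of each node (its greatest distance to any other): A:6, B:6, C:6, D:6, E:6, F:6, G:6, H:6, I:6, J:6, K:6, L:6, M:6.
The maximum eccentricity is 6, realized for instance by the pair E–M via E – A – I – J – B – G – M. So the diameter is 6.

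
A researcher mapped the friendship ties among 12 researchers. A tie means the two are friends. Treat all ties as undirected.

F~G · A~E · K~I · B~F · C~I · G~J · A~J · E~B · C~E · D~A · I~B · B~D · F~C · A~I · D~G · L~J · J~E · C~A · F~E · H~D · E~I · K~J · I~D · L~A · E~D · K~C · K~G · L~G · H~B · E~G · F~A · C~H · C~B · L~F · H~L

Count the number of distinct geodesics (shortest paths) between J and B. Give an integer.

The shortest distance is 2, and the only length-2 path is J–E–B. So there is exactly 1 shortest path.

1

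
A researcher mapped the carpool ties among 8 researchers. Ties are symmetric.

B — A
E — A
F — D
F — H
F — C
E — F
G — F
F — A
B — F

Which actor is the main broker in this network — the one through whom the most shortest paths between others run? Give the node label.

Unnormalized betweenness of each node: A:1/2, B:0, C:0, D:0, E:0, F:37/2, G:0, H:0.
F has the largest value, 37/2, making it the main broker — the node through which the most shortest paths run.

F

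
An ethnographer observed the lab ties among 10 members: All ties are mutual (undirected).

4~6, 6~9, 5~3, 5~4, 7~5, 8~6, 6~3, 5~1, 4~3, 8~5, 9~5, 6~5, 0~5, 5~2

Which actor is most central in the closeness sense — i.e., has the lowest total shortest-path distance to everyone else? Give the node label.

Farness (sum of distances to all others) for each node — 0:17, 1:17, 2:17, 3:15, 4:15, 5:9, 6:13, 7:17, 8:16, 9:16.
The smallest farness is 9, for 5, so 5 has the highest closeness.

5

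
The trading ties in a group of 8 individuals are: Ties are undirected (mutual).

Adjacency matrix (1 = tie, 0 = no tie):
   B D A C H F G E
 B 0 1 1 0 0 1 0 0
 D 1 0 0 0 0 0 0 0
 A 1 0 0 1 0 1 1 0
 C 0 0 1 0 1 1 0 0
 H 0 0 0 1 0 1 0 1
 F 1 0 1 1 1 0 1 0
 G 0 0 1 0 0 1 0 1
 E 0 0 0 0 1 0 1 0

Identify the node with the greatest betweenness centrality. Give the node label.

Unnormalized betweenness of each node: A:19/6, B:6, C:1/2, D:0, E:1/2, F:41/6, G:17/6, H:13/6.
F has the largest value, 41/6, making it the main broker — the node through which the most shortest paths run.

F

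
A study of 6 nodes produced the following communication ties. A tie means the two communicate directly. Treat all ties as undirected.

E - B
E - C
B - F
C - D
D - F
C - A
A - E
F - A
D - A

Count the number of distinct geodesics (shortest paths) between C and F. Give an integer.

2

The shortest distance is 2. The length-2 paths are: C–A–F; C–D–F.
That gives 2 distinct shortest paths.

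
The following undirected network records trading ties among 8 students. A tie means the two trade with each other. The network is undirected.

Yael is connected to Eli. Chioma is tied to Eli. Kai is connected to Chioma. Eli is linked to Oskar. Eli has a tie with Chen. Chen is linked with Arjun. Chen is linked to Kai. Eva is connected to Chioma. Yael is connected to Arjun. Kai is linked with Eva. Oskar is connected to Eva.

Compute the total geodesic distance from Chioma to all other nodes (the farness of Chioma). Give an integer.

12

Distances from Chioma: Arjun:3, Chen:2, Eli:1, Eva:1, Kai:1, Oskar:2, Yael:2.
Sum = 3 + 2 + 1 + 1 + 1 + 2 + 2 = 12.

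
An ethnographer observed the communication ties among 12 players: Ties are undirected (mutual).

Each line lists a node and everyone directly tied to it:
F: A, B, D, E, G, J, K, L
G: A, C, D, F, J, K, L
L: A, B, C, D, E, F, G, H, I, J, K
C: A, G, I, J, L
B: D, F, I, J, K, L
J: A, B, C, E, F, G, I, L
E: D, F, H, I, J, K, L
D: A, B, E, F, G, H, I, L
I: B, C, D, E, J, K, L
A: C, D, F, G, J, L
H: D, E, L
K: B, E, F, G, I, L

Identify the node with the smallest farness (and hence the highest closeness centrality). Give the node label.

Farness (sum of distances to all others) for each node — A:16, B:16, C:17, D:14, E:15, F:14, G:15, H:19, I:15, J:14, K:16, L:11.
The smallest farness is 11, for L, so L has the highest closeness.

L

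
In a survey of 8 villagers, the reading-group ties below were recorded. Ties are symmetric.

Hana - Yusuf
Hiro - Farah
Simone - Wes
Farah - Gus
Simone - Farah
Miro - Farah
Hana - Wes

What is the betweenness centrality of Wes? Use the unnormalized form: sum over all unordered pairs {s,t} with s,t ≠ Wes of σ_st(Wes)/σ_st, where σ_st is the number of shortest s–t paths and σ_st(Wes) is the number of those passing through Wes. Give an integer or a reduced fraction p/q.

Pairs whose geodesics pass through Wes — Gus–Yusuf: 1; Gus–Hana: 1; Farah–Yusuf: 1; Farah–Hana: 1; Simone–Yusuf: 1; Simone–Hana: 1; Yusuf–Miro: 1; Yusuf–Hiro: 1; Miro–Hana: 1; Hiro–Hana: 1.
All other pairs contribute 0.
Summing the contributions gives betweenness(Wes) = 10.

10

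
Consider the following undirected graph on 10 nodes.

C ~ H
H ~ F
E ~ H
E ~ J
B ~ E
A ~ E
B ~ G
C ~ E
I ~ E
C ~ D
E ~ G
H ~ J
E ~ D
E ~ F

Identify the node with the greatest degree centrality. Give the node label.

Degrees — A:1, B:2, C:3, D:2, E:9, F:2, G:2, H:4, I:1, J:2.
The maximum is 9, attained only by E.

E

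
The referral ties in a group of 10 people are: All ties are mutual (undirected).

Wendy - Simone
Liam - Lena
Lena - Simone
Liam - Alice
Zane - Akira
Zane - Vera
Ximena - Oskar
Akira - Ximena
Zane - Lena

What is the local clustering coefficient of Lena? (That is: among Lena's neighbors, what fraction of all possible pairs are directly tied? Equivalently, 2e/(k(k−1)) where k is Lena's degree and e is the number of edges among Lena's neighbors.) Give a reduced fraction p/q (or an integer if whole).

0

Lena's neighbors: Liam, Simone, and Zane (k = 3).
Possible neighbor pairs: C(3,2) = 3. Edges among them: none → e = 0.
Clustering(Lena) = 0/3 = 0.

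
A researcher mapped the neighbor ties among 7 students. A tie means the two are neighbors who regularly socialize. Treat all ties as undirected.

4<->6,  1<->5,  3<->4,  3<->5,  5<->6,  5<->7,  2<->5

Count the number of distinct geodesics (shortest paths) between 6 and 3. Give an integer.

The shortest distance is 2. The length-2 paths are: 6–5–3; 6–4–3.
That gives 2 distinct shortest paths.

2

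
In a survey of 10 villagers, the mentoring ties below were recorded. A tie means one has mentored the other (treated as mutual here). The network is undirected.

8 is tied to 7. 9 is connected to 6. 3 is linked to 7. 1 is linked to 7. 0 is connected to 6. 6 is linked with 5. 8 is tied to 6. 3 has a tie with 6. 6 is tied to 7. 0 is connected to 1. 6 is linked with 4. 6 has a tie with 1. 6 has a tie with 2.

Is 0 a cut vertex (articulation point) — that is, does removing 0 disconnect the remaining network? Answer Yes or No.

No

Even without 0, every remaining node can still reach every other (the residual graph is connected), so 0 is not a cut vertex.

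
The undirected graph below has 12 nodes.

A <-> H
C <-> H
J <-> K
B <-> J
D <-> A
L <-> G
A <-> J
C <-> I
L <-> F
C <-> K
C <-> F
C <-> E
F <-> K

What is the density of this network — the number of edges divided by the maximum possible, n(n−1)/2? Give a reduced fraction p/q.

There are 13 edges and 12 nodes, so the maximum possible is C(12,2) = 66.
Density = 13/66.

13/66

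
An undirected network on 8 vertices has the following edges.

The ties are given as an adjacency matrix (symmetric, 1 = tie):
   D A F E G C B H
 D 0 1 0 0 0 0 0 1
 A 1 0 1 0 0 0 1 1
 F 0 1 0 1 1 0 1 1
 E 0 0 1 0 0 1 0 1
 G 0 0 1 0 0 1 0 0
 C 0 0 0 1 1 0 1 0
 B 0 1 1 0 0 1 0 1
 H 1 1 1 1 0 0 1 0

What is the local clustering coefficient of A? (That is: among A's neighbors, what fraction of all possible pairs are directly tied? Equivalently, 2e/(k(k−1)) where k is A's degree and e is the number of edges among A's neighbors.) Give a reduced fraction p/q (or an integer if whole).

2/3

A's neighbors: B, D, F, and H (k = 4).
Possible neighbor pairs: C(4,2) = 6. Edges among them: B–F, B–H, D–H, F–H → e = 4.
Clustering(A) = 4/6 = 2/3.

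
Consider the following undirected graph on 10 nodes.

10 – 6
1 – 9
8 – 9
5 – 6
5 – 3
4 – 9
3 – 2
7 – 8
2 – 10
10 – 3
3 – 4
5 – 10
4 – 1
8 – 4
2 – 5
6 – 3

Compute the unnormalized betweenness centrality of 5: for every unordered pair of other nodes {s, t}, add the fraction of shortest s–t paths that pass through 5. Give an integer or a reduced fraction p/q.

Pairs whose geodesics pass through 5 — 2–6: 1/3.
All other pairs contribute 0.
Summing the contributions gives betweenness(5) = 1/3.

1/3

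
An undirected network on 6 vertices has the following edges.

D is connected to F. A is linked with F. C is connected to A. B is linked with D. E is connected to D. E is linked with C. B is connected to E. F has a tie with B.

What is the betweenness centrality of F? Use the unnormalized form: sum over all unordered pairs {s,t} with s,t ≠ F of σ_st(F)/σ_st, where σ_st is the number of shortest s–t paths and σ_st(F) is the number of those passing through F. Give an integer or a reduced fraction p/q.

Pairs whose geodesics pass through F — A–B: 1; A–D: 1.
All other pairs contribute 0.
Summing the contributions gives betweenness(F) = 2.

2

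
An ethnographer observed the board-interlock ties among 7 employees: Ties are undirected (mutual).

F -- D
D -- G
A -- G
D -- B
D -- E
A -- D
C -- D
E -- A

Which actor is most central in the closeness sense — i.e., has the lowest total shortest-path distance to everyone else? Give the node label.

D

Farness (sum of distances to all others) for each node — A:9, B:11, C:11, D:6, E:10, F:11, G:10.
The smallest farness is 6, for D, so D has the highest closeness.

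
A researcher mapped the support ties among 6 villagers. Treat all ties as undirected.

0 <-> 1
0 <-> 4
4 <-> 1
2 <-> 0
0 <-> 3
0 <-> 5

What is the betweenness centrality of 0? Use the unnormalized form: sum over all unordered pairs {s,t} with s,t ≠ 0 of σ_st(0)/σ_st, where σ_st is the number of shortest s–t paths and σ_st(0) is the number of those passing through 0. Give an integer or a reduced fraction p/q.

9

Pairs whose geodesics pass through 0 — 4–3: 1; 4–5: 1; 4–2: 1; 3–5: 1; 3–1: 1; 3–2: 1; 5–1: 1; 5–2: 1; 1–2: 1.
All other pairs contribute 0.
Summing the contributions gives betweenness(0) = 9.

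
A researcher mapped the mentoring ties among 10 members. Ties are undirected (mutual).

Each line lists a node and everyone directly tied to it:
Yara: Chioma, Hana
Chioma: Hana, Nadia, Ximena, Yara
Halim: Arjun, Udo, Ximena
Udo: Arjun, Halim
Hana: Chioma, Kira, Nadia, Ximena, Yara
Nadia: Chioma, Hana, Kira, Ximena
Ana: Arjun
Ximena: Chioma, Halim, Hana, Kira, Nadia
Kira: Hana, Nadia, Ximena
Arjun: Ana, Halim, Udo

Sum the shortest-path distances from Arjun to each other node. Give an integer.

21

Distances from Arjun: Ana:1, Chioma:3, Halim:1, Hana:3, Kira:3, Nadia:3, Udo:1, Ximena:2, Yara:4.
Sum = 1 + 3 + 1 + 3 + 3 + 3 + 1 + 2 + 4 = 21.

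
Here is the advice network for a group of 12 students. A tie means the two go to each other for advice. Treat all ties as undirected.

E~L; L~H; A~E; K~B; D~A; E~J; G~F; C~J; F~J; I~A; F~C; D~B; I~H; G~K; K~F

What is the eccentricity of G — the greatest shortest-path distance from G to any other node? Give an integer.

5

Distances from G: A:4, B:2, C:2, D:3, E:3, F:1, H:5, I:5, J:2, K:1, L:4.
The largest is 5 (to I and H), so the eccentricity of G is 5.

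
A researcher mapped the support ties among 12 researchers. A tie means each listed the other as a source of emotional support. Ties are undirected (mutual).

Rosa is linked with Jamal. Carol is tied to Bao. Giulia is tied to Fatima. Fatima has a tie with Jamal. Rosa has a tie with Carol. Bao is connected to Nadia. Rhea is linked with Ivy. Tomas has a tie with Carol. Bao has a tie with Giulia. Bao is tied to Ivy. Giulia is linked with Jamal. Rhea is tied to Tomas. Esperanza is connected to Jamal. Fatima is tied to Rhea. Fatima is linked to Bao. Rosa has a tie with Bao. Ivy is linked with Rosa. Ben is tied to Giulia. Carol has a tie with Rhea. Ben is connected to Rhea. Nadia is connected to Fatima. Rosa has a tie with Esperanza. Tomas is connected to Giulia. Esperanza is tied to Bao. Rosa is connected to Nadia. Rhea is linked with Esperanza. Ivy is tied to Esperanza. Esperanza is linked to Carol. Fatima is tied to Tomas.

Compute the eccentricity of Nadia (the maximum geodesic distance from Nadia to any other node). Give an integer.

Distances from Nadia: Bao:1, Ben:3, Carol:2, Esperanza:2, Fatima:1, Giulia:2, Ivy:2, Jamal:2, Rhea:2, Rosa:1, Tomas:2.
The largest is 3 (to Ben), so the eccentricity of Nadia is 3.

3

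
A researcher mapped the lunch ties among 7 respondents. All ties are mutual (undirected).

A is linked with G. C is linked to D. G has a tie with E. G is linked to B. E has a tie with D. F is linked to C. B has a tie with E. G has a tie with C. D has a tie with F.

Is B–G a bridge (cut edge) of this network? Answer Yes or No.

Even without that edge, B still reaches G via B – E – G, so the network stays connected. Not a bridge.

No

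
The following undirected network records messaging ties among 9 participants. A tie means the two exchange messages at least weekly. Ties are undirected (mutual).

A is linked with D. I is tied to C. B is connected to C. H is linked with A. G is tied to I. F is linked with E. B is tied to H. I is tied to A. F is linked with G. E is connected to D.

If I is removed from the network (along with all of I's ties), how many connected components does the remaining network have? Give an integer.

I's neighbors (A, C, and G) remain reachable from one another through other ties, so the rest of the network stays in one piece.

1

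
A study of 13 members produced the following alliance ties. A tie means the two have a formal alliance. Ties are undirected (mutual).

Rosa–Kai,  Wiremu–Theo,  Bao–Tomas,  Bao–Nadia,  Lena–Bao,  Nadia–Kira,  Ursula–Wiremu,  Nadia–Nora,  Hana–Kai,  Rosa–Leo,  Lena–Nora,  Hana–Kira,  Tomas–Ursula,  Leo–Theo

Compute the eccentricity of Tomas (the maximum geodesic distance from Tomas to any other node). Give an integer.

5

Distances from Tomas: Bao:1, Hana:4, Kai:5, Kira:3, Lena:2, Leo:4, Nadia:2, Nora:3, Rosa:5, Theo:3, Ursula:1, Wiremu:2.
The largest is 5 (to Rosa and Kai), so the eccentricity of Tomas is 5.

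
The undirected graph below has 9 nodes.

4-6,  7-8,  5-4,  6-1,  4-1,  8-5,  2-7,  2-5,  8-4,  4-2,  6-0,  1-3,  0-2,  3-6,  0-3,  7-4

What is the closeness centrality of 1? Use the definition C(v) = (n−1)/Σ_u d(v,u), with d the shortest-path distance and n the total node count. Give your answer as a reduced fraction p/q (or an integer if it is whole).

Distances from 1: 0:2, 2:2, 3:1, 4:1, 5:2, 6:1, 7:2, 8:2. Sum = 13.
n = 9, so closeness = 8/13.

8/13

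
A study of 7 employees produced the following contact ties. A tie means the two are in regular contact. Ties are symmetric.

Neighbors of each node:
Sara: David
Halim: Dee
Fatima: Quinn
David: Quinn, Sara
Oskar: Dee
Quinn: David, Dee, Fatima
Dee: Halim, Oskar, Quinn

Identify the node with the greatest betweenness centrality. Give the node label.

Quinn

Unnormalized betweenness of each node: David:5, Dee:9, Fatima:0, Halim:0, Oskar:0, Quinn:11, Sara:0.
Quinn has the largest value, 11, making it the main broker — the node through which the most shortest paths run.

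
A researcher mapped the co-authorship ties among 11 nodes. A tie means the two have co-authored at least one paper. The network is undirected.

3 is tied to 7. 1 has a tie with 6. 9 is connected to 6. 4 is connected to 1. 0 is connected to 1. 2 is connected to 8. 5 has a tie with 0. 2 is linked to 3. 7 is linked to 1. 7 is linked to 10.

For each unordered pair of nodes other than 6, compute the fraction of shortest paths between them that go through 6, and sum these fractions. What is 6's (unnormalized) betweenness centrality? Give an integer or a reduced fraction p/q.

Pairs whose geodesics pass through 6 — 10–9: 1; 3–9: 1; 9–0: 1; 9–4: 1; 9–2: 1; 9–5: 1; 9–1: 1; 9–7: 1; 9–8: 1.
All other pairs contribute 0.
Summing the contributions gives betweenness(6) = 9.

9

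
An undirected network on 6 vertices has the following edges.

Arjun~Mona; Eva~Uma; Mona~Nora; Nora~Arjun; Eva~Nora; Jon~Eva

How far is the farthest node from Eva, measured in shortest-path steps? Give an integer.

2

Distances from Eva: Arjun:2, Jon:1, Mona:2, Nora:1, Uma:1.
The largest is 2 (to Mona and Arjun), so the eccentricity of Eva is 2.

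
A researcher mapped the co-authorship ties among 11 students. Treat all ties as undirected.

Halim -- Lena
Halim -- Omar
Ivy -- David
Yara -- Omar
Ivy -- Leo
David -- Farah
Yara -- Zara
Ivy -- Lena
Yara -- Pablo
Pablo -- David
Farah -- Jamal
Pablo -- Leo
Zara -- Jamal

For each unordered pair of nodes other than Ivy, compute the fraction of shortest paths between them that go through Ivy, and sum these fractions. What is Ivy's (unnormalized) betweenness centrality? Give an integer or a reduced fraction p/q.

28/3

Pairs whose geodesics pass through Ivy — Lena–Jamal: 1; Lena–Farah: 1; Lena–David: 1; Lena–Pablo: 2/2; Lena–Leo: 1; Halim–Farah: 1; Halim–David: 1; Halim–Leo: 1; Jamal–Leo: 1/3; Farah–Leo: 1/2; David–Leo: 1/2.
All other pairs contribute 0.
Summing the contributions gives betweenness(Ivy) = 28/3.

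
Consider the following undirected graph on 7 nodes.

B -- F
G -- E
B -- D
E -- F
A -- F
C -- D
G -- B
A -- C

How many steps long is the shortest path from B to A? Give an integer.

One shortest route is B – F – A, which uses 2 edges, and B and A are not directly tied, so nothing shorter exists. So d(B,A) = 2.

2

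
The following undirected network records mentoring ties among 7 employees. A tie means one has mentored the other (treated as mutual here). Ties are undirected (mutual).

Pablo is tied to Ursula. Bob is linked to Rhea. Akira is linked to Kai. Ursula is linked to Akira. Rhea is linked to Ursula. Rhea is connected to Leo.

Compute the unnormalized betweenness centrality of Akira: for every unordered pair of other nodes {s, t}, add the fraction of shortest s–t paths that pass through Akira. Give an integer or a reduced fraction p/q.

5

Pairs whose geodesics pass through Akira — Ursula–Kai: 1; Kai–Pablo: 1; Kai–Leo: 1; Kai–Bob: 1; Kai–Rhea: 1.
All other pairs contribute 0.
Summing the contributions gives betweenness(Akira) = 5.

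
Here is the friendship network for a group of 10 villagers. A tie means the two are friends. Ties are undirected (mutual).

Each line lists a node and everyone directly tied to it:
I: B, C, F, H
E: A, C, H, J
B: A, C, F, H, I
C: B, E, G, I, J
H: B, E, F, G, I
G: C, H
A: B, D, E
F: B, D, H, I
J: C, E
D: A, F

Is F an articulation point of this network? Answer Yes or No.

No

Even without F, every remaining node can still reach every other (the residual graph is connected), so F is not a cut vertex.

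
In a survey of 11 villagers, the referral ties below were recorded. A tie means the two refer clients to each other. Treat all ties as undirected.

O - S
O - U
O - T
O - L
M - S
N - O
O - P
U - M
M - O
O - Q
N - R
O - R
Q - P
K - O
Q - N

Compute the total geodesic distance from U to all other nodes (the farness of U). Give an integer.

18

Distances from U: K:2, L:2, M:1, N:2, O:1, P:2, Q:2, R:2, S:2, T:2.
Sum = 2 + 2 + 1 + 2 + 1 + 2 + 2 + 2 + 2 + 2 = 18.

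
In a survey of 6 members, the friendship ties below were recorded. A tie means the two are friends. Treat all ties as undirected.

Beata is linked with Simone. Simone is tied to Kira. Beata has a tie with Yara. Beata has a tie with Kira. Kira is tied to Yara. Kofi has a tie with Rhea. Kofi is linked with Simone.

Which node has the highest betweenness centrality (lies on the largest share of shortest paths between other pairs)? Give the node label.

Unnormalized betweenness of each node: Beata:3/2, Kira:3/2, Kofi:4, Rhea:0, Simone:6, Yara:0.
Simone has the largest value, 6, making it the main broker — the node through which the most shortest paths run.

Simone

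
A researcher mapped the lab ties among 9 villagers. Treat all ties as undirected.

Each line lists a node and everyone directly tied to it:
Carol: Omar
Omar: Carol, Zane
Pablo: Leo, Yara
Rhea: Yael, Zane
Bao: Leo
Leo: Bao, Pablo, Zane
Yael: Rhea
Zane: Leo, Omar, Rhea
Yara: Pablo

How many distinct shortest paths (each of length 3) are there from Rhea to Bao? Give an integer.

1

The shortest distance is 3, and the only length-3 path is Rhea–Zane–Leo–Bao. So there is exactly 1 shortest path.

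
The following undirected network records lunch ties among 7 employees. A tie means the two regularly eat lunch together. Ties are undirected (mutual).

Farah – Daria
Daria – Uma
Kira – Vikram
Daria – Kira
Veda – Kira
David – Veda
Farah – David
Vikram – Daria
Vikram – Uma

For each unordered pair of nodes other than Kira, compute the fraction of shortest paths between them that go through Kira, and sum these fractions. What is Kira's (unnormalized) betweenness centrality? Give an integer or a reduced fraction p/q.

7/2

Pairs whose geodesics pass through Kira — Daria–Veda: 1; Uma–Veda: 2/2; Vikram–Veda: 1; Vikram–David: 1/2.
All other pairs contribute 0.
Summing the contributions gives betweenness(Kira) = 7/2.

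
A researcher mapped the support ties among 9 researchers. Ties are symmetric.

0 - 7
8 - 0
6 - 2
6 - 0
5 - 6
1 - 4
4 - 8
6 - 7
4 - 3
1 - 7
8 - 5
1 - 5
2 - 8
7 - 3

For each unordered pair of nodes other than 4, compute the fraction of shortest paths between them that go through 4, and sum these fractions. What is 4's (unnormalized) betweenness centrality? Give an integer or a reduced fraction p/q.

13/4

Pairs whose geodesics pass through 4 — 1–3: 1/2; 1–2: 1/4; 1–8: 1/2; 3–5: 2/4; 3–2: 1/2; 3–8: 1.
All other pairs contribute 0.
Summing the contributions gives betweenness(4) = 13/4.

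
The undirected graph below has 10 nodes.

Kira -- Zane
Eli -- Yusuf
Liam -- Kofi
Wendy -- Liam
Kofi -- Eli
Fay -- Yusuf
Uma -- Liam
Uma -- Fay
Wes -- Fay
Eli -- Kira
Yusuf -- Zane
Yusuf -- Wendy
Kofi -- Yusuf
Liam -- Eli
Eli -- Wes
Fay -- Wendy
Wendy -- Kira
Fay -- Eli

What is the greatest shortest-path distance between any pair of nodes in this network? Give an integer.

Eccentricity of each node (its greatest distance to any other): Eli:2, Fay:2, Kira:3, Kofi:2, Liam:3, Uma:3, Wendy:2, Wes:3, Yusuf:2, Zane:3.
The maximum eccentricity is 3, realized for instance by the pair Zane–Wes via Zane – Kira – Eli – Wes. So the diameter is 3.

3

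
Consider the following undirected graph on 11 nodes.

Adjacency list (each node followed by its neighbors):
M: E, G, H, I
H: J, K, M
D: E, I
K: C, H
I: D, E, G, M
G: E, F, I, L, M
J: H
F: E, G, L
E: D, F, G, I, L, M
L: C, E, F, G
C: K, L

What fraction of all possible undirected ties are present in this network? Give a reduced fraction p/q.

There are 18 edges and 11 nodes, so the maximum possible is C(11,2) = 55.
Density = 18/55.

18/55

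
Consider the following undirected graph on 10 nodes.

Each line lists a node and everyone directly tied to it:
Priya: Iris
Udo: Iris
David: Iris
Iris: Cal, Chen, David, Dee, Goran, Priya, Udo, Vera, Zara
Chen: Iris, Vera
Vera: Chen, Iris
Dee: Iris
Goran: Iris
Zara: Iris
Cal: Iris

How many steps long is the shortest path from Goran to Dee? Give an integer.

2

One shortest route is Goran – Iris – Dee, which uses 2 edges, and Goran and Dee are not directly tied, so nothing shorter exists. So d(Goran,Dee) = 2.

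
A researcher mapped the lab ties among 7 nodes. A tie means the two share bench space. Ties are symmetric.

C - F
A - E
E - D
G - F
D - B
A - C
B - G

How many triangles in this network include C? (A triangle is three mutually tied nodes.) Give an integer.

0

C's neighbors are A and F, but none of them are tied to each other, so no triangle contains C.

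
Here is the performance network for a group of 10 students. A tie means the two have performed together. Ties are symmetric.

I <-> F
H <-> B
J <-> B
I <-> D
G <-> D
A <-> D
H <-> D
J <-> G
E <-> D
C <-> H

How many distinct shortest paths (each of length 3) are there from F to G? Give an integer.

The shortest distance is 3, and the only length-3 path is F–I–D–G. So there is exactly 1 shortest path.

1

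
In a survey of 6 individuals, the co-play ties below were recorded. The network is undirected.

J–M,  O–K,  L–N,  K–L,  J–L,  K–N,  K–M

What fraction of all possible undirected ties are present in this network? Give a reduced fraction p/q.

There are 7 edges and 6 nodes, so the maximum possible is C(6,2) = 15.
Density = 7/15.

7/15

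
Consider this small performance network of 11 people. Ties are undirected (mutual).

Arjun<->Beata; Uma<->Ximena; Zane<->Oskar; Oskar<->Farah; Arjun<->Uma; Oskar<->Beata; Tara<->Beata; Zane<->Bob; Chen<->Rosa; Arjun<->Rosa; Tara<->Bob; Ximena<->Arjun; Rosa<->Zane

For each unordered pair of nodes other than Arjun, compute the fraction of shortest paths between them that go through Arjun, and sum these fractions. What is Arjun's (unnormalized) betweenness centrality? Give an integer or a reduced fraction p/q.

19

Pairs whose geodesics pass through Arjun — Oskar–Uma: 1; Oskar–Ximena: 1; Tara–Chen: 1/2; Tara–Rosa: 1/2; Tara–Uma: 1; Tara–Ximena: 1; Farah–Uma: 1; Farah–Ximena: 1; Beata–Chen: 1; Beata–Rosa: 1; Beata–Uma: 1; Beata–Ximena: 1; Chen–Uma: 1; Chen–Ximena: 1 … (+6 more pairs).
All other pairs contribute 0.
Summing the contributions gives betweenness(Arjun) = 19.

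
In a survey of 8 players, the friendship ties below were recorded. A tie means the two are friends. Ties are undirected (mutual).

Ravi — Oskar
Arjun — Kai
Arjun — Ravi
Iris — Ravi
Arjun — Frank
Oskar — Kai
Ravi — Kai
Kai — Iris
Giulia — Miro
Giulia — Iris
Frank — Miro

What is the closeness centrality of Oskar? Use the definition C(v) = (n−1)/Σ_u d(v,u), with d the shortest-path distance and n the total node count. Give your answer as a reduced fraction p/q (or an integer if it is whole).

7/16

Distances from Oskar: Arjun:2, Frank:3, Giulia:3, Iris:2, Kai:1, Miro:4, Ravi:1. Sum = 16.
n = 8, so closeness = 7/16.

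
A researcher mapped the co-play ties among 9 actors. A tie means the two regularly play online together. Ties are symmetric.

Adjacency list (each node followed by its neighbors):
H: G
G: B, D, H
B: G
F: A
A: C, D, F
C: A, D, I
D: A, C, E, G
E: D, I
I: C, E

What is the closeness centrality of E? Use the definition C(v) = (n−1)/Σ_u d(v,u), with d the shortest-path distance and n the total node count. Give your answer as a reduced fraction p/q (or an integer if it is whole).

Distances from E: A:2, B:3, C:2, D:1, F:3, G:2, H:3, I:1. Sum = 17.
n = 9, so closeness = 8/17.

8/17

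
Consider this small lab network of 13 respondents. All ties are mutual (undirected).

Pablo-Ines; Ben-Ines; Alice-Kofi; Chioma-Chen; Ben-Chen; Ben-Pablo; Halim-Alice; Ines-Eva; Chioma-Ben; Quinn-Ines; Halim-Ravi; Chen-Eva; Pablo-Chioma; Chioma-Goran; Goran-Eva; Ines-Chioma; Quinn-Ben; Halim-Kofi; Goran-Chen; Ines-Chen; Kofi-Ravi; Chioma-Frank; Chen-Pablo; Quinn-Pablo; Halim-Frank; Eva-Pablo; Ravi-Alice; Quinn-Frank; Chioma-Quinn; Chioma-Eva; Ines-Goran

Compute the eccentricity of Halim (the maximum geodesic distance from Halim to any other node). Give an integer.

3

Distances from Halim: Alice:1, Ben:3, Chen:3, Chioma:2, Eva:3, Frank:1, Goran:3, Ines:3, Kofi:1, Pablo:3, Quinn:2, Ravi:1.
The largest is 3 (to Pablo, Ines, Ben, Chen, Goran, and Eva), so the eccentricity of Halim is 3.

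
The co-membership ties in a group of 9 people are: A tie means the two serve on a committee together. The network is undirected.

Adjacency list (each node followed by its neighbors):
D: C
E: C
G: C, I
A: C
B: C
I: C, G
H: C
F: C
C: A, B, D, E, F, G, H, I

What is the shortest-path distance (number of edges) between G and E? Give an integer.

One shortest route is G – C – E, which uses 2 edges, and G and E are not directly tied, so nothing shorter exists. So d(G,E) = 2.

2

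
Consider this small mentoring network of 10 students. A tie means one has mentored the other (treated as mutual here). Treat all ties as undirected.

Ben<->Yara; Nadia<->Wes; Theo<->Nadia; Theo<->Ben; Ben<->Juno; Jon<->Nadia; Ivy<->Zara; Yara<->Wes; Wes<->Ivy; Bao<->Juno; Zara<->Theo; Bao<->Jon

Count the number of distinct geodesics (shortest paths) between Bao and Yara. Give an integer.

1

The shortest distance is 3, and the only length-3 path is Bao–Juno–Ben–Yara. So there is exactly 1 shortest path.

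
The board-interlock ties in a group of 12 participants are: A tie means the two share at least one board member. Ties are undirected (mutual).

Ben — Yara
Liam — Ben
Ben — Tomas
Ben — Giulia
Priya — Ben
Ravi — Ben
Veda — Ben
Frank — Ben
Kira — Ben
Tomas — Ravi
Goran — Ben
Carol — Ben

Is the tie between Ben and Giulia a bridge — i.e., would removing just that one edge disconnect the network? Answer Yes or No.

Without the Ben–Giulia edge there is no alternate route between Ben and Giulia, so the network disconnects. It is a bridge.

Yes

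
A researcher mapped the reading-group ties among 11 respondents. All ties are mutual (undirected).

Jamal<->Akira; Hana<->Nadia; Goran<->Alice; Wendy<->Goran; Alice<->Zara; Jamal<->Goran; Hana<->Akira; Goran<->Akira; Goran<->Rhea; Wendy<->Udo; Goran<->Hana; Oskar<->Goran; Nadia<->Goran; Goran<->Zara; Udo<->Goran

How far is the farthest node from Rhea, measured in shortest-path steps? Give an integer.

Distances from Rhea: Akira:2, Alice:2, Goran:1, Hana:2, Jamal:2, Nadia:2, Oskar:2, Udo:2, Wendy:2, Zara:2.
The largest is 2 (to Akira, Zara, Hana, Nadia, Oskar, Jamal, Udo, Wendy, and Alice), so the eccentricity of Rhea is 2.

2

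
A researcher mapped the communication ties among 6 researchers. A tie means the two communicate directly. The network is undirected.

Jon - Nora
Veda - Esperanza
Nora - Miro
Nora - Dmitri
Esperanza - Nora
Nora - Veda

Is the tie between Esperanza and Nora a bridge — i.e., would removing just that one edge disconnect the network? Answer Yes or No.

Even without that edge, Esperanza still reaches Nora via Esperanza – Veda – Nora, so the network stays connected. Not a bridge.

No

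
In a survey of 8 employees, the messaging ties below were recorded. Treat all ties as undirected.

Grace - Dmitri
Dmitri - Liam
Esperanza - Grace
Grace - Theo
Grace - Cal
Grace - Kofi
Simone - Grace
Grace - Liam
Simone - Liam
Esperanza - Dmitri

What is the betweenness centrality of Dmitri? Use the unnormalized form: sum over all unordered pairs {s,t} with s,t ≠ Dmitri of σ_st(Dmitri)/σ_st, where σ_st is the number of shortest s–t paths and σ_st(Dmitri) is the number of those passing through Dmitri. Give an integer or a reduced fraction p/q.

Pairs whose geodesics pass through Dmitri — Esperanza–Liam: 1/2.
All other pairs contribute 0.
Summing the contributions gives betweenness(Dmitri) = 1/2.

1/2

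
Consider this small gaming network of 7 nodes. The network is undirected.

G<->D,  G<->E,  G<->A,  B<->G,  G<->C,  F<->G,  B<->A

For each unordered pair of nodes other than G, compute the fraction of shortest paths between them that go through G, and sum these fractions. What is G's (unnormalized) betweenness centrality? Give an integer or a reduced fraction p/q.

Pairs whose geodesics pass through G — F–E: 1; F–A: 1; F–C: 1; F–D: 1; F–B: 1; E–A: 1; E–C: 1; E–D: 1; E–B: 1; A–C: 1; A–D: 1; C–D: 1; C–B: 1; D–B: 1.
All other pairs contribute 0.
Summing the contributions gives betweenness(G) = 14.

14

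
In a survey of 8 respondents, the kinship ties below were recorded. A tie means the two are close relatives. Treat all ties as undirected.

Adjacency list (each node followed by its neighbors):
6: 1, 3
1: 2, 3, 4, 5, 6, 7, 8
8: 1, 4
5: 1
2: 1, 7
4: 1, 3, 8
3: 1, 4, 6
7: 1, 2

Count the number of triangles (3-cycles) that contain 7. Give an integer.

7's neighbors: 1 and 2.
Neighbor pairs that are themselves tied: 7–1–2. Each forms one triangle with 7, for 1 in total.

1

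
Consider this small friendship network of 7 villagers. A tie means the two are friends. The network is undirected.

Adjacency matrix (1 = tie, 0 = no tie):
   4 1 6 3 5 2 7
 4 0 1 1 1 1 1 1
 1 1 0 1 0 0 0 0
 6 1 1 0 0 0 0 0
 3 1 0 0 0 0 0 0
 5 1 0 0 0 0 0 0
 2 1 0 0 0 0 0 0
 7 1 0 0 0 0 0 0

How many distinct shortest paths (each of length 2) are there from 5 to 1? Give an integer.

The shortest distance is 2, and the only length-2 path is 5–4–1. So there is exactly 1 shortest path.

1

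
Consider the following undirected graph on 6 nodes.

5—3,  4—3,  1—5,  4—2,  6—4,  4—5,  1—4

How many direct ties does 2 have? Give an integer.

1

2 is directly tied to 4. That is 1 neighbor, so the degree of 2 is 1.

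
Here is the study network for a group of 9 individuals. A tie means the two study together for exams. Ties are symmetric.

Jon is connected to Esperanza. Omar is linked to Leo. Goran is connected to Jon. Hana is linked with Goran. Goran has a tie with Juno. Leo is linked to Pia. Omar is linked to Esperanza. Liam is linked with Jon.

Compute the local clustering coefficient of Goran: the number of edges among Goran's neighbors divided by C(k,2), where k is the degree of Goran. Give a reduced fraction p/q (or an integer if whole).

0

Goran's neighbors: Hana, Jon, and Juno (k = 3).
Possible neighbor pairs: C(3,2) = 3. Edges among them: none → e = 0.
Clustering(Goran) = 0/3 = 0.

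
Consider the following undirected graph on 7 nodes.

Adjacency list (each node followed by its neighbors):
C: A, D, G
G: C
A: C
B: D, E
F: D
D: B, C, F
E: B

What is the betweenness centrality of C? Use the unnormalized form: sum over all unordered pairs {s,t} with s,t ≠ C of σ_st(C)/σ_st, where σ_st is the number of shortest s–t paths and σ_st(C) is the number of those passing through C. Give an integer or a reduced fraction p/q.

Pairs whose geodesics pass through C — F–G: 1; F–A: 1; D–G: 1; D–A: 1; B–G: 1; B–A: 1; G–A: 1; G–E: 1; A–E: 1.
All other pairs contribute 0.
Summing the contributions gives betweenness(C) = 9.

9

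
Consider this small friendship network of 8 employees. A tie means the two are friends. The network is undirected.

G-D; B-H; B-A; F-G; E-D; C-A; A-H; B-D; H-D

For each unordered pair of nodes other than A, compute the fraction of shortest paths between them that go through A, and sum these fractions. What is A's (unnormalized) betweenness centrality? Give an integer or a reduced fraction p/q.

Pairs whose geodesics pass through A — H–C: 1; F–C: 2/2; D–C: 2/2; E–C: 2/2; C–G: 2/2; C–B: 1.
All other pairs contribute 0.
Summing the contributions gives betweenness(A) = 6.

6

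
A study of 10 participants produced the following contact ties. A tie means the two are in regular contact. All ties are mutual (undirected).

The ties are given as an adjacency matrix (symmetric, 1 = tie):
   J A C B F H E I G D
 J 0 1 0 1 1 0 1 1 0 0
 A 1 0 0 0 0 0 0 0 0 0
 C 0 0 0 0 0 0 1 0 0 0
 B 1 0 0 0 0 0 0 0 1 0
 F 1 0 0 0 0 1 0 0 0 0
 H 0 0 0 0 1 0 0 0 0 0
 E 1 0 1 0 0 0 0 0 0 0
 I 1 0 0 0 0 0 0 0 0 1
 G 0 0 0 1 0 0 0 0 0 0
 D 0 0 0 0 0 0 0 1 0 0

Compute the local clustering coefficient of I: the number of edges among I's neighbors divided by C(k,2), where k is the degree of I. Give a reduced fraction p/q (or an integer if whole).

I's neighbors: D and J (k = 2).
Possible neighbor pairs: C(2,2) = 1. Edges among them: none → e = 0.
Clustering(I) = 0/1.

0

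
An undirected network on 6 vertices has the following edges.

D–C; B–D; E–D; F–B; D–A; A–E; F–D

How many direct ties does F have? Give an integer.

2

F is directly tied to B and D. That is 2 neighbors, so the degree of F is 2.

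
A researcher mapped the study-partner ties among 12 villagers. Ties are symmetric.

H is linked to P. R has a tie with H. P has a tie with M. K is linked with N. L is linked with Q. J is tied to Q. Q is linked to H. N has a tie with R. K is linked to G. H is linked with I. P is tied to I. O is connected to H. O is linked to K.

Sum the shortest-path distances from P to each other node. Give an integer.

Distances from P: G:4, H:1, I:1, J:3, K:3, L:3, M:1, N:3, O:2, Q:2, R:2.
Sum = 4 + 1 + 1 + 3 + 3 + 3 + 1 + 3 + 2 + 2 + 2 = 25.

25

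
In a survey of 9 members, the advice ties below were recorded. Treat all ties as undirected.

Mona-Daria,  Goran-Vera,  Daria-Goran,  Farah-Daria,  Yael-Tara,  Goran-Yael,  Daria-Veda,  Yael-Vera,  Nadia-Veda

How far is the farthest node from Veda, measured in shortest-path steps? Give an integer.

4

Distances from Veda: Daria:1, Farah:2, Goran:2, Mona:2, Nadia:1, Tara:4, Vera:3, Yael:3.
The largest is 4 (to Tara), so the eccentricity of Veda is 4.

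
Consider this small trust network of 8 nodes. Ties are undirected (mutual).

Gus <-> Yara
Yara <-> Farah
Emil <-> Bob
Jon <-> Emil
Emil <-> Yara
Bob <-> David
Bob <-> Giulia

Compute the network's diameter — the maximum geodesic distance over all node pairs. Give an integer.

4

Eccentricity of each node (its greatest distance to any other): Bob:3, David:4, Emil:2, Farah:4, Giulia:4, Gus:4, Jon:3, Yara:3.
The maximum eccentricity is 4, realized for instance by the pair David–Farah via David – Bob – Emil – Yara – Farah. So the diameter is 4.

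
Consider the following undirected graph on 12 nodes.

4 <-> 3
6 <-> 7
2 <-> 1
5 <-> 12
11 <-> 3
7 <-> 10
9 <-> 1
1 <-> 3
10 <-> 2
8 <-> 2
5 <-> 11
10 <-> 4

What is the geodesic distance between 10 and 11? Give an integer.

3

One shortest route is 10 – 4 – 3 – 11, which uses 3 edges, and at distance 2 from 10 we only reach {1, 3, 6, 8}, which does not include 11. So d(10,11) = 3.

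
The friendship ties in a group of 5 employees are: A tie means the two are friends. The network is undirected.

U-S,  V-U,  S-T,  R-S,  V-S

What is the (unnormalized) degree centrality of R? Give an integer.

R is directly tied to S. That is 1 neighbor, so the degree of R is 1.

1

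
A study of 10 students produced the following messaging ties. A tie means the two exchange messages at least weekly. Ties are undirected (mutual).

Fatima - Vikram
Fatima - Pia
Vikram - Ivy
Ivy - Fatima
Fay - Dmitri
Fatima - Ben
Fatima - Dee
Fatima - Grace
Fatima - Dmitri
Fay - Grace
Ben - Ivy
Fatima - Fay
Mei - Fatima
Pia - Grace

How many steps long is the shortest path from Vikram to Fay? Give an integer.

2

One shortest route is Vikram – Fatima – Fay, which uses 2 edges, and Vikram and Fay are not directly tied, so nothing shorter exists. So d(Vikram,Fay) = 2.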